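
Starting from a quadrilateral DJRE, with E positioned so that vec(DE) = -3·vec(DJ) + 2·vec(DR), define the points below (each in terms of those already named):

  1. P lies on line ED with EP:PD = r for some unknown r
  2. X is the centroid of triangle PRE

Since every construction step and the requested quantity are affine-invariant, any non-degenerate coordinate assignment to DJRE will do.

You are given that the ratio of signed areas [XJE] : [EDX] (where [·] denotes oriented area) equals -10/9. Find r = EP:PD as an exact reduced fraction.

r = -2/5

Work in coordinates with D = (0, 0), J = (1, 0), R = (0, 1), E = (-3, 2).
1. With EP:PD = r, write λ = r/(r+1) so P = E + λ·(D−E); P is affine-linear in λ
2. X is the centroid of triangle PRE ⇒ X is an affine combination of earlier points and hence also affine-linear in λ
Every point depending on P is an affine combination of P and λ-independent points, so each such coordinate is linear in λ; the λ² term in each signed area is a multiple of (D−E)×(D−E) = 0, so 2·[XJE] and 2·[EDX] are each linear in λ. Evaluating at λ=0 and λ=1:
  2·[XJE] = 2/3·λ − 2/3,   2·[EDX] = 1
So [XJE]:[EDX] = (2/3·λ − 2/3) / (1). Setting this equal to -10/9:
  2/3·λ − 2/3 = -10/9·(1)  ⇒  λ = -2/3
Then r = λ/(1−λ) = (-2/3)/(5/3) = -2/5. Check: with r = -2/5, P = (-5, 10/3) and [XJE]:[EDX] = -10/9 as required.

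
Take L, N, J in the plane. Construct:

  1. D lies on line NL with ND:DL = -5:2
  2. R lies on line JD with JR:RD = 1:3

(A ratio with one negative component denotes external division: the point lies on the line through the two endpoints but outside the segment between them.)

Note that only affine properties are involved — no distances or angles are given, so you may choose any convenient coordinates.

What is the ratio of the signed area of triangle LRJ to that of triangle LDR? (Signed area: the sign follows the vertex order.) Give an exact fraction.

[LRJ]:[LDR] = 1/3

Assign L = (0, 0), N = (1, 0), J = (0, 1) — the answer is frame-independent, so this choice is without loss of generality.
1. D lies on line NL with ND:DL = -5:2 ⇒ D = (-2/3, 0)
2. R lies on line JD with JR:RD = 1:3 ⇒ R = (-1/6, 3/4)
2·[LRJ] = -1/6, 2·[LDR] = -1/2
[LRJ]:[LDR] = -1/6:-1/2 = 1/3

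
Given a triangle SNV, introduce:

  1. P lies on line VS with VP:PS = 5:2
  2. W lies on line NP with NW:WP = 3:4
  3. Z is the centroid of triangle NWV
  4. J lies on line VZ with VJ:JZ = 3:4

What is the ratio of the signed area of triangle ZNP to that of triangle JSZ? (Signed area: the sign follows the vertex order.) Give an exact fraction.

[ZNP]:[JSZ] = -35/44

Work in coordinates with S = (0, 0), N = (1, 0), V = (0, 1).
1. P lies on line VS with VP:PS = 5:2 ⇒ P = (0, 2/7)
2. W lies on line NP with NW:WP = 3:4 ⇒ W = (4/7, 6/49)
3. Z is the centroid of triangle NWV ⇒ Z = (11/21, 55/147)
4. J lies on line VZ with VJ:JZ = 3:4 ⇒ J = (11/49, 251/343)
2·[ZNP] = -5/21, 2·[JSZ] = 44/147
[ZNP]:[JSZ] = -5/21:44/147 = -35/44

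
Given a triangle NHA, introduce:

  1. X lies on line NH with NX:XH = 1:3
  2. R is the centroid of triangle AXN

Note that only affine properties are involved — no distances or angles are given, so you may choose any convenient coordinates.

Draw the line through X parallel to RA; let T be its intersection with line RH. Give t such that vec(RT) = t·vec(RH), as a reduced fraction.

Set N = (0, 0), H = (1, 0), A = (0, 1); any affine frame gives the same invariant.
1. X lies on line NH with NX:XH = 1:3 ⇒ X = (1/4, 0)
2. R is the centroid of triangle AXN ⇒ R = (1/12, 1/3)
through X parallel to RA: direction (-1/12, 2/3); meets RH at T = (3/14, 2/7)
T = R + t·(H−R) with t = 1/7

t = 1/7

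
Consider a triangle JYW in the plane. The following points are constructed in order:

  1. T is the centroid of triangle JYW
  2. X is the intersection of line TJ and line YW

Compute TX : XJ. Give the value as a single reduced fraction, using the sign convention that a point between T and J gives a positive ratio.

Assign J = (0, 0), Y = (1, 0), W = (0, 1) — the answer is frame-independent, so this choice is without loss of generality.
1. T is the centroid of triangle JYW ⇒ T = (1/3, 1/3)
2. X is the intersection of line TJ and line YW ⇒ X = (1/2, 1/2)
X = T + t·(J−T) with t = -1/2, so TX:XJ = t:(1−t) = -1/2:3/2

TX:XJ = -1/3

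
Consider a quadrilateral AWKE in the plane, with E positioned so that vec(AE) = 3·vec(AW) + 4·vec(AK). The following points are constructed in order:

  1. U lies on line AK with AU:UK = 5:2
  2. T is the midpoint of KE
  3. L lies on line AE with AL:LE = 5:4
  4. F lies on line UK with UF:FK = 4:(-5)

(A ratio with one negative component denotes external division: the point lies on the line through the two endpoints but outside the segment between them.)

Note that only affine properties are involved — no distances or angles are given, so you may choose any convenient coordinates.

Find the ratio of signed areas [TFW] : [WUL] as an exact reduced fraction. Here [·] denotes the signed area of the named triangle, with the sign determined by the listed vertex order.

[TFW]:[WUL] = -72/85

Assign A = (0, 0), W = (1, 0), K = (0, 1), E = (3, 4) — the answer is frame-independent, so this choice is without loss of generality.
1. U lies on line AK with AU:UK = 5:2 ⇒ U = (0, 5/7)
2. T is the midpoint of KE ⇒ T = (3/2, 5/2)
3. L lies on line AE with AL:LE = 5:4 ⇒ L = (5/3, 20/9)
4. F lies on line UK with UF:FK = 4:(-5) ⇒ F = (0, -3/7)
2·[TFW] = 16/7, 2·[WUL] = -170/63
[TFW]:[WUL] = 16/7:-170/63 = -72/85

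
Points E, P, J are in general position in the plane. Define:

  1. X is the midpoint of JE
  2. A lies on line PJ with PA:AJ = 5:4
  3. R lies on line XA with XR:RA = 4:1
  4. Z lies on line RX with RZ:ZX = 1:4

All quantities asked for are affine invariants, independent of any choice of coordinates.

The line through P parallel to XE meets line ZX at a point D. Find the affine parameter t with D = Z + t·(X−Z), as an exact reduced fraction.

Work in coordinates with E = (0, 0), P = (1, 0), J = (0, 1).
1. X is the midpoint of JE ⇒ X = (0, 1/2)
2. A lies on line PJ with PA:AJ = 5:4 ⇒ A = (4/9, 5/9)
3. R lies on line XA with XR:RA = 4:1 ⇒ R = (16/45, 49/90)
4. Z lies on line RX with RZ:ZX = 1:4 ⇒ Z = (64/225, 241/450)
through P parallel to XE: direction (0, -1/2); meets ZX at D = (1, 5/8)
D = Z + t·(X−Z) with t = -161/64

t = -161/64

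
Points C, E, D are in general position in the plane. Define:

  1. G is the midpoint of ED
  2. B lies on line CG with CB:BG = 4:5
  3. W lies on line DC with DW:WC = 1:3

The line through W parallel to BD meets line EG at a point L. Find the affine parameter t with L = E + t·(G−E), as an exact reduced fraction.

Assign C = (0, 0), E = (1, 0), D = (0, 1) — the answer is frame-independent, so this choice is without loss of generality.
1. G is the midpoint of ED ⇒ G = (1/2, 1/2)
2. B lies on line CG with CB:BG = 4:5 ⇒ B = (2/9, 2/9)
3. W lies on line DC with DW:WC = 1:3 ⇒ W = (0, 3/4)
through W parallel to BD: direction (-2/9, 7/9); meets EG at L = (-1/10, 11/10)
L = E + t·(G−E) with t = 11/5

t = 11/5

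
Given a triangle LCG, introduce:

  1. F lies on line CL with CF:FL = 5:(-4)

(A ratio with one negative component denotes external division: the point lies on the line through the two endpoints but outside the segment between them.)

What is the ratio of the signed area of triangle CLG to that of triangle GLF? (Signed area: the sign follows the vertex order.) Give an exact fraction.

[CLG]:[GLF] = 1/4

Assign L = (0, 0), C = (1, 0), G = (0, 1) — the answer is frame-independent, so this choice is without loss of generality.
1. F lies on line CL with CF:FL = 5:(-4) ⇒ F = (-4, 0)
2·[CLG] = -1, 2·[GLF] = -4
[CLG]:[GLF] = -1:-4 = 1/4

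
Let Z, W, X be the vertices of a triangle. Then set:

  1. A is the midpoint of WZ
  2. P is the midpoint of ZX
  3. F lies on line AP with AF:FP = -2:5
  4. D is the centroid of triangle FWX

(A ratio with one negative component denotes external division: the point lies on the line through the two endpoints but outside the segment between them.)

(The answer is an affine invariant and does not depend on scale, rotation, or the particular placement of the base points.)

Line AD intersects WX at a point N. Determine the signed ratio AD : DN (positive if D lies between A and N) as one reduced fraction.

Choose coordinates Z = (0, 0), W = (1, 0), X = (0, 1).
1. A is the midpoint of WZ ⇒ A = (1/2, 0)
2. P is the midpoint of ZX ⇒ P = (0, 1/2)
3. F lies on line AP with AF:FP = -2:5 ⇒ F = (5/6, -1/3)
4. D is the centroid of triangle FWX ⇒ D = (11/18, 2/9)
line AD meets WX at N = (2/3, 1/3)
D = A + t·(N−A) with t = 2/3, so AD:DN = 2/3:1/3

AD:DN = 2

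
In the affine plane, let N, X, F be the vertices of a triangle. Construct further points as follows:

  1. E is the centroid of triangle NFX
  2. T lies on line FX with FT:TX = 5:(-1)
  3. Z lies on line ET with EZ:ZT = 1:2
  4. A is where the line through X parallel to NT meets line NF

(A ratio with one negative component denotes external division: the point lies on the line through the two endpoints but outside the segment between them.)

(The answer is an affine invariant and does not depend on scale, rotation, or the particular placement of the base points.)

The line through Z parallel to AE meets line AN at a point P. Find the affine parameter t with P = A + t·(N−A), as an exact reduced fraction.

t = 19/12

Set N = (0, 0), X = (1, 0), F = (0, 1); any affine frame gives the same invariant.
1. E is the centroid of triangle NFX ⇒ E = (1/3, 1/3)
2. T lies on line FX with FT:TX = 5:(-1) ⇒ T = (5/4, -1/4)
3. Z lies on line ET with EZ:ZT = 1:2 ⇒ Z = (23/36, 5/36)
4. A is where the line through X parallel to NT meets line NF ⇒ A = (0, 1/5)
through Z parallel to AE: direction (1/3, 2/15); meets AN at P = (0, -7/60)
P = A + t·(N−A) with t = 19/12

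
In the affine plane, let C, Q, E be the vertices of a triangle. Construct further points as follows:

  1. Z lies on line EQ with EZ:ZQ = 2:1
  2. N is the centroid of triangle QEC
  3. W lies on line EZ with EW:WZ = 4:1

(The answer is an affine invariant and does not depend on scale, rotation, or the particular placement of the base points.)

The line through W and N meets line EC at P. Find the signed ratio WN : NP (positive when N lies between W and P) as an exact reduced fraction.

Assign C = (0, 0), Q = (1, 0), E = (0, 1) — the answer is frame-independent, so this choice is without loss of generality.
1. Z lies on line EQ with EZ:ZQ = 2:1 ⇒ Z = (2/3, 1/3)
2. N is the centroid of triangle QEC ⇒ N = (1/3, 1/3)
3. W lies on line EZ with EW:WZ = 4:1 ⇒ W = (8/15, 7/15)
line WN meets EC at P = (0, 1/9)
N = W + t·(P−W) with t = 3/8, so WN:NP = 3/8:5/8

WN:NP = 3/5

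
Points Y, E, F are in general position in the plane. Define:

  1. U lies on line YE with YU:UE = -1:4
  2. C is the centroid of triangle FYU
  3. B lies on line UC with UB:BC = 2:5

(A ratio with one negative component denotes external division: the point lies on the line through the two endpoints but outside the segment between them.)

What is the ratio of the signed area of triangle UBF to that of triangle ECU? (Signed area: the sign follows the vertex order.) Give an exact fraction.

[UBF]:[ECU] = 1/14

Work in coordinates with Y = (0, 0), E = (1, 0), F = (0, 1).
1. U lies on line YE with YU:UE = -1:4 ⇒ U = (-1/3, 0)
2. C is the centroid of triangle FYU ⇒ C = (-1/9, 1/3)
3. B lies on line UC with UB:BC = 2:5 ⇒ B = (-17/63, 2/21)
2·[UBF] = 2/63, 2·[ECU] = 4/9
[UBF]:[ECU] = 2/63:4/9 = 1/14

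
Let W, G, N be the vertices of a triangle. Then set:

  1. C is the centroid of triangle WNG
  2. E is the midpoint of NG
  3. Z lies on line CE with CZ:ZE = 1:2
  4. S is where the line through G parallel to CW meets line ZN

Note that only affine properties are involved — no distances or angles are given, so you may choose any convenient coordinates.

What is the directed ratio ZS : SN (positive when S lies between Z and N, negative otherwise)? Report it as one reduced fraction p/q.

ZS:SN = -1/2

Choose coordinates W = (0, 0), G = (1, 0), N = (0, 1).
1. C is the centroid of triangle WNG ⇒ C = (1/3, 1/3)
2. E is the midpoint of NG ⇒ E = (1/2, 1/2)
3. Z lies on line CE with CZ:ZE = 1:2 ⇒ Z = (7/18, 7/18)
4. S is where the line through G parallel to CW meets line ZN ⇒ S = (7/9, -2/9)
S = Z + t·(N−Z) with t = -1, so ZS:SN = t:(1−t) = -1:2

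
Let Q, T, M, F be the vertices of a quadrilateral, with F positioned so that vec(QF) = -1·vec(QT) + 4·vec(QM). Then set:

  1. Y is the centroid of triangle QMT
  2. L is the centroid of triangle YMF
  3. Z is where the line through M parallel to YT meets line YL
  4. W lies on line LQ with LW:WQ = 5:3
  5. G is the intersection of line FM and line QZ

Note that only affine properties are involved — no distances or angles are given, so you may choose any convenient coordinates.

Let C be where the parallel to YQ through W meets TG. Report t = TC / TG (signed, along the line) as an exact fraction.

t = 91/88

Set Q = (0, 0), T = (1, 0), M = (0, 1), F = (-1, 4); any affine frame gives the same invariant.
1. Y is the centroid of triangle QMT ⇒ Y = (1/3, 1/3)
2. L is the centroid of triangle YMF ⇒ L = (-2/9, 16/9)
3. Z is where the line through M parallel to YT meets line YL ⇒ Z = (2/21, 20/21)
4. W lies on line LQ with LW:WQ = 5:3 ⇒ W = (-1/12, 2/3)
5. G is the intersection of line FM and line QZ ⇒ G = (1/13, 10/13)
through W parallel to YQ: direction (-1/3, -1/3); meets TG at C = (1/22, 35/44)
C = T + t·(G−T) with t = 91/88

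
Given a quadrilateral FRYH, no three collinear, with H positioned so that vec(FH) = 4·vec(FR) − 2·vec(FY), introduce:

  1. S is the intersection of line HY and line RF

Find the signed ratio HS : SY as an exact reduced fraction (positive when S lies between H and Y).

HS:SY = 2

Assign F = (0, 0), R = (1, 0), Y = (0, 1), H = (4, -2) — the answer is frame-independent, so this choice is without loss of generality.
1. S is the intersection of line HY and line RF ⇒ S = (4/3, 0)
S = H + t·(Y−H) with t = 2/3, so HS:SY = t:(1−t) = 2/3:1/3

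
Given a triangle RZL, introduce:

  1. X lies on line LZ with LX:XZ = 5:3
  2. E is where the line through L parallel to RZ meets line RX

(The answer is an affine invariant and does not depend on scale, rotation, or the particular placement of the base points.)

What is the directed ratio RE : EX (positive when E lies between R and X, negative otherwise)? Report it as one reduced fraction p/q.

Choose coordinates R = (0, 0), Z = (1, 0), L = (0, 1).
1. X lies on line LZ with LX:XZ = 5:3 ⇒ X = (5/8, 3/8)
2. E is where the line through L parallel to RZ meets line RX ⇒ E = (5/3, 1)
E = R + t·(X−R) with t = 8/3, so RE:EX = t:(1−t) = 8/3:-5/3

RE:EX = -8/5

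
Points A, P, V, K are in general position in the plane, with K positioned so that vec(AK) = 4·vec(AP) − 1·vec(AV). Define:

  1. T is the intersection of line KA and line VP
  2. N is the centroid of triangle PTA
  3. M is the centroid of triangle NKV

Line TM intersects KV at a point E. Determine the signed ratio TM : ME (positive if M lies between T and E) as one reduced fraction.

TM:ME = 23/13

Assign A = (0, 0), P = (1, 0), V = (0, 1), K = (4, -1) — the answer is frame-independent, so this choice is without loss of generality.
1. T is the intersection of line KA and line VP ⇒ T = (4/3, -1/3)
2. N is the centroid of triangle PTA ⇒ N = (7/9, -1/9)
3. M is the centroid of triangle NKV ⇒ M = (43/27, -1/27)
line TM meets KV at E = (40/23, 3/23)
M = T + t·(E−T) with t = 23/36, so TM:ME = 23/36:13/36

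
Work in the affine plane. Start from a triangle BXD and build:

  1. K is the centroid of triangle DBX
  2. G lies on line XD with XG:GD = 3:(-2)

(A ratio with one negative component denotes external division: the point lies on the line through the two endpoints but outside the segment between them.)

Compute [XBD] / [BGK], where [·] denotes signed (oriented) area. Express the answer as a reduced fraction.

Assign B = (0, 0), X = (1, 0), D = (0, 1) — the answer is frame-independent, so this choice is without loss of generality.
1. K is the centroid of triangle DBX ⇒ K = (1/3, 1/3)
2. G lies on line XD with XG:GD = 3:(-2) ⇒ G = (-2, 3)
2·[XBD] = -1, 2·[BGK] = -5/3
[XBD]:[BGK] = -1:-5/3 = 3/5

[XBD]:[BGK] = 3/5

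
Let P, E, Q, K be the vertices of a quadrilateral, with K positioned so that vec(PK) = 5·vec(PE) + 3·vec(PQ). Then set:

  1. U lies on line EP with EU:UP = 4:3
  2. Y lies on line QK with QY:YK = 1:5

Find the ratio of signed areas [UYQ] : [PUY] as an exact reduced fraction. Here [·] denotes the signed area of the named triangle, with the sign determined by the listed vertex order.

[UYQ]:[PUY] = 41/24

Work in coordinates with P = (0, 0), E = (1, 0), Q = (0, 1), K = (5, 3).
1. U lies on line EP with EU:UP = 4:3 ⇒ U = (3/7, 0)
2. Y lies on line QK with QY:YK = 1:5 ⇒ Y = (5/6, 4/3)
2·[UYQ] = 41/42, 2·[PUY] = 4/7
[UYQ]:[PUY] = 41/42:4/7 = 41/24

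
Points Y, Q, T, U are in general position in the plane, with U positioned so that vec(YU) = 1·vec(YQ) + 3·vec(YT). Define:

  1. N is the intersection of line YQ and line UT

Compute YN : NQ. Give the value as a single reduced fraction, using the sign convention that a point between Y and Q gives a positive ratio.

YN:NQ = -1/3

Assign Y = (0, 0), Q = (1, 0), T = (0, 1), U = (1, 3) — the answer is frame-independent, so this choice is without loss of generality.
1. N is the intersection of line YQ and line UT ⇒ N = (-1/2, 0)
N = Y + t·(Q−Y) with t = -1/2, so YN:NQ = t:(1−t) = -1/2:3/2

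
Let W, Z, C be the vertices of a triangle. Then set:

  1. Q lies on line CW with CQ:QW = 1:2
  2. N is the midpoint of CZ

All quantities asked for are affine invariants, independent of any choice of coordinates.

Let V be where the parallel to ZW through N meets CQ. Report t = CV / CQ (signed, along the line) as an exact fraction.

t = 3/2

Work in coordinates with W = (0, 0), Z = (1, 0), C = (0, 1).
1. Q lies on line CW with CQ:QW = 1:2 ⇒ Q = (0, 2/3)
2. N is the midpoint of CZ ⇒ N = (1/2, 1/2)
through N parallel to ZW: direction (-1, 0); meets CQ at V = (0, 1/2)
V = C + t·(Q−C) with t = 3/2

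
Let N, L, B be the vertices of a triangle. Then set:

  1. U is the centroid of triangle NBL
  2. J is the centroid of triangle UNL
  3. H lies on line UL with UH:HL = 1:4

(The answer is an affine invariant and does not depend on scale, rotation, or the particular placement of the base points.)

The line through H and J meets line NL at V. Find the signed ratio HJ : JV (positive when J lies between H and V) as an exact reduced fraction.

HJ:JV = 7/5

Choose coordinates N = (0, 0), L = (1, 0), B = (0, 1).
1. U is the centroid of triangle NBL ⇒ U = (1/3, 1/3)
2. J is the centroid of triangle UNL ⇒ J = (4/9, 1/9)
3. H lies on line UL with UH:HL = 1:4 ⇒ H = (7/15, 4/15)
line HJ meets NL at V = (3/7, 0)
J = H + t·(V−H) with t = 7/12, so HJ:JV = 7/12:5/12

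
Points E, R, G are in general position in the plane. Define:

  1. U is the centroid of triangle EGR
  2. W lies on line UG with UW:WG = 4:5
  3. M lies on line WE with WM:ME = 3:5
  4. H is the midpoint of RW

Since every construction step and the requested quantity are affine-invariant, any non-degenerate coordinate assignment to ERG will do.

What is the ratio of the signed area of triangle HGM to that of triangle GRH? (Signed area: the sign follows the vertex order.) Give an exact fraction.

Work in coordinates with E = (0, 0), R = (1, 0), G = (0, 1).
1. U is the centroid of triangle EGR ⇒ U = (1/3, 1/3)
2. W lies on line UG with UW:WG = 4:5 ⇒ W = (5/27, 17/27)
3. M lies on line WE with WM:ME = 3:5 ⇒ M = (25/216, 85/216)
4. H is the midpoint of RW ⇒ H = (16/27, 17/54)
2·[HGM] = 121/432, 2·[GRH] = -5/54
[HGM]:[GRH] = 121/432:-5/54 = -121/40

[HGM]:[GRH] = -121/40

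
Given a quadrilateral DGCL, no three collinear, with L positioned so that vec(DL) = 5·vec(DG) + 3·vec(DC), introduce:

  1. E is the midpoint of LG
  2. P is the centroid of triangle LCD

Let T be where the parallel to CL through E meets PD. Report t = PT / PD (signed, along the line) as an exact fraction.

Set D = (0, 0), G = (1, 0), C = (0, 1), L = (5, 3); any affine frame gives the same invariant.
1. E is the midpoint of LG ⇒ E = (3, 3/2)
2. P is the centroid of triangle LCD ⇒ P = (5/3, 4/3)
through E parallel to CL: direction (5, 2); meets PD at T = (3/4, 3/5)
T = P + t·(D−P) with t = 11/20

t = 11/20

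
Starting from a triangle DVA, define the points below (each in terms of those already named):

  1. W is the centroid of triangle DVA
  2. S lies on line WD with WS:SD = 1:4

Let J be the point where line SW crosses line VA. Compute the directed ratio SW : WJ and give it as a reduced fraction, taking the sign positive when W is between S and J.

Assign D = (0, 0), V = (1, 0), A = (0, 1) — the answer is frame-independent, so this choice is without loss of generality.
1. W is the centroid of triangle DVA ⇒ W = (1/3, 1/3)
2. S lies on line WD with WS:SD = 1:4 ⇒ S = (4/15, 4/15)
line SW meets VA at J = (1/2, 1/2)
W = S + t·(J−S) with t = 2/7, so SW:WJ = 2/7:5/7

SW:WJ = 2/5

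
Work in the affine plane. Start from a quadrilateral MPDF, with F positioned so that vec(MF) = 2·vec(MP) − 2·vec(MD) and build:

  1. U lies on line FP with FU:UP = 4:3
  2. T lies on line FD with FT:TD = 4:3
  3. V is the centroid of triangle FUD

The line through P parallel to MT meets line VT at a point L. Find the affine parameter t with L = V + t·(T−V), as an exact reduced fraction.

t = 12/5

Assign M = (0, 0), P = (1, 0), D = (0, 1), F = (2, -2) — the answer is frame-independent, so this choice is without loss of generality.
1. U lies on line FP with FU:UP = 4:3 ⇒ U = (10/7, -6/7)
2. T lies on line FD with FT:TD = 4:3 ⇒ T = (6/7, -2/7)
3. V is the centroid of triangle FUD ⇒ V = (8/7, -13/21)
through P parallel to MT: direction (6/7, -2/7); meets VT at L = (16/35, 19/105)
L = V + t·(T−V) with t = 12/5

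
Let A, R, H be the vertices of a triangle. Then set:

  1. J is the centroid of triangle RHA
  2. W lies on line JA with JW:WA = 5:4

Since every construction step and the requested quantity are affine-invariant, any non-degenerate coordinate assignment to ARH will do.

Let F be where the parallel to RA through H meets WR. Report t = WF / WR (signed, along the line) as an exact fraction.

t = -23/4

Assign A = (0, 0), R = (1, 0), H = (0, 1) — the answer is frame-independent, so this choice is without loss of generality.
1. J is the centroid of triangle RHA ⇒ J = (1/3, 1/3)
2. W lies on line JA with JW:WA = 5:4 ⇒ W = (4/27, 4/27)
through H parallel to RA: direction (-1, 0); meets WR at F = (-19/4, 1)
F = W + t·(R−W) with t = -23/4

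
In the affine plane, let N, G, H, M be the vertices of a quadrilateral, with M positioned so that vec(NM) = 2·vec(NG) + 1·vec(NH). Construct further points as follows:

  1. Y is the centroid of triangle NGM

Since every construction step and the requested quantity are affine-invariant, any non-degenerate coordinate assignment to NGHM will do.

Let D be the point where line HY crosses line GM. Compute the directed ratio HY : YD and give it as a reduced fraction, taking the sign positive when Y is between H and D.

HY:YD = 5

Assign N = (0, 0), G = (1, 0), H = (0, 1), M = (2, 1) — the answer is frame-independent, so this choice is without loss of generality.
1. Y is the centroid of triangle NGM ⇒ Y = (1, 1/3)
line HY meets GM at D = (6/5, 1/5)
Y = H + t·(D−H) with t = 5/6, so HY:YD = 5/6:1/6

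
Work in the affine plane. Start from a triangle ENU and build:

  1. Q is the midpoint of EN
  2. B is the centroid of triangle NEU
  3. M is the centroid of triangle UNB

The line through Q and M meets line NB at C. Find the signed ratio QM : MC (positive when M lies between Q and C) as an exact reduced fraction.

QM:MC = -5/2

Choose coordinates E = (0, 0), N = (1, 0), U = (0, 1).
1. Q is the midpoint of EN ⇒ Q = (1/2, 0)
2. B is the centroid of triangle NEU ⇒ B = (1/3, 1/3)
3. M is the centroid of triangle UNB ⇒ M = (4/9, 4/9)
line QM meets NB at C = (7/15, 4/15)
M = Q + t·(C−Q) with t = 5/3, so QM:MC = 5/3:-2/3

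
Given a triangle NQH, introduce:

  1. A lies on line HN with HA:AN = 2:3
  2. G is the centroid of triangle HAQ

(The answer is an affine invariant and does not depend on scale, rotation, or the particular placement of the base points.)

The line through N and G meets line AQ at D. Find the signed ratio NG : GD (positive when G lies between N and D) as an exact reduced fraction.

Choose coordinates N = (0, 0), Q = (1, 0), H = (0, 1).
1. A lies on line HN with HA:AN = 2:3 ⇒ A = (0, 3/5)
2. G is the centroid of triangle HAQ ⇒ G = (1/3, 8/15)
line NG meets AQ at D = (3/11, 24/55)
G = N + t·(D−N) with t = 11/9, so NG:GD = 11/9:-2/9

NG:GD = -11/2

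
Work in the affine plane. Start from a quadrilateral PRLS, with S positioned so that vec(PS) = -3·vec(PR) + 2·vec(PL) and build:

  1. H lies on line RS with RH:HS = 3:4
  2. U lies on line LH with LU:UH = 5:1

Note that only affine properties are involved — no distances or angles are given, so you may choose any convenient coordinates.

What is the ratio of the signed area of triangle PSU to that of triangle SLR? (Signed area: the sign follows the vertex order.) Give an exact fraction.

[PSU]:[SLR] = 61/84

Assign P = (0, 0), R = (1, 0), L = (0, 1), S = (-3, 2) — the answer is frame-independent, so this choice is without loss of generality.
1. H lies on line RS with RH:HS = 3:4 ⇒ H = (-5/7, 6/7)
2. U lies on line LH with LU:UH = 5:1 ⇒ U = (-25/42, 37/42)
2·[PSU] = -61/42, 2·[SLR] = -2
[PSU]:[SLR] = -61/42:-2 = 61/84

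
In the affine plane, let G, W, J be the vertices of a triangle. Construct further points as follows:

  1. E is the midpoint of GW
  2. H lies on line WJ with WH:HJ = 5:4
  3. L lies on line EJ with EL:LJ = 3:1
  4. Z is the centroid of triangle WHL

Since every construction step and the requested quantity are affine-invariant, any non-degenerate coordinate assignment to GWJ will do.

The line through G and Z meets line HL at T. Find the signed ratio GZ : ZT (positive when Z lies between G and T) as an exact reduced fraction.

GZ:ZT = 52/5

Assign G = (0, 0), W = (1, 0), J = (0, 1) — the answer is frame-independent, so this choice is without loss of generality.
1. E is the midpoint of GW ⇒ E = (1/2, 0)
2. H lies on line WJ with WH:HJ = 5:4 ⇒ H = (4/9, 5/9)
3. L lies on line EJ with EL:LJ = 3:1 ⇒ L = (1/8, 3/4)
4. Z is the centroid of triangle WHL ⇒ Z = (113/216, 47/108)
line GZ meets HL at T = (2147/3744, 893/1872)
Z = G + t·(T−G) with t = 52/57, so GZ:ZT = 52/57:5/57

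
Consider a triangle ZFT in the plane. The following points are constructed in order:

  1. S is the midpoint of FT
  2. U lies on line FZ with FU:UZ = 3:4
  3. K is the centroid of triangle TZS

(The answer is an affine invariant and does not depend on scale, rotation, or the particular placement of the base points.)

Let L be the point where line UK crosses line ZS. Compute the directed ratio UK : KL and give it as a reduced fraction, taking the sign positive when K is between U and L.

Set Z = (0, 0), F = (1, 0), T = (0, 1); any affine frame gives the same invariant.
1. S is the midpoint of FT ⇒ S = (1/2, 1/2)
2. U lies on line FZ with FU:UZ = 3:4 ⇒ U = (4/7, 0)
3. K is the centroid of triangle TZS ⇒ K = (1/6, 1/2)
line UK meets ZS at L = (6/19, 6/19)
K = U + t·(L−U) with t = 19/12, so UK:KL = 19/12:-7/12

UK:KL = -19/7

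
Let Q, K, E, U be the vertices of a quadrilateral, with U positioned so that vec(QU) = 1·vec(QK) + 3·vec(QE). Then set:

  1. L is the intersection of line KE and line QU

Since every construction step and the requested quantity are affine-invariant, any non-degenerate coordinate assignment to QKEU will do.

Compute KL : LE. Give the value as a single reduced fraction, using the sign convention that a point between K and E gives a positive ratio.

Work in coordinates with Q = (0, 0), K = (1, 0), E = (0, 1), U = (1, 3).
1. L is the intersection of line KE and line QU ⇒ L = (1/4, 3/4)
L = K + t·(E−K) with t = 3/4, so KL:LE = t:(1−t) = 3/4:1/4

KL:LE = 3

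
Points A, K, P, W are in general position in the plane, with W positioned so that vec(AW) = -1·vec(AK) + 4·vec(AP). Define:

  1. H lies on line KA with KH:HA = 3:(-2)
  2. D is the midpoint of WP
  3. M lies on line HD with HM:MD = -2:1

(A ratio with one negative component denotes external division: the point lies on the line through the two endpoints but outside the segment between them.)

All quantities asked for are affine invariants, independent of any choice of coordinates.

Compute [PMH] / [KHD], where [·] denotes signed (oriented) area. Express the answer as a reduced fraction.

Choose coordinates A = (0, 0), K = (1, 0), P = (0, 1), W = (-1, 4).
1. H lies on line KA with KH:HA = 3:(-2) ⇒ H = (-2, 0)
2. D is the midpoint of WP ⇒ D = (-1/2, 5/2)
3. M lies on line HD with HM:MD = -2:1 ⇒ M = (1, 5)
2·[PMH] = 7, 2·[KHD] = -15/2
[PMH]:[KHD] = 7:-15/2 = -14/15

[PMH]:[KHD] = -14/15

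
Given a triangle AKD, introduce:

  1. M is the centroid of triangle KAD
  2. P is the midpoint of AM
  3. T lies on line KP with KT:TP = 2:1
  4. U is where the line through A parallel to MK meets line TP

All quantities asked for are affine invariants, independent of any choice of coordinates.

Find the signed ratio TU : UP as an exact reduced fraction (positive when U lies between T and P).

TU:UP = -4/3

Work in coordinates with A = (0, 0), K = (1, 0), D = (0, 1).
1. M is the centroid of triangle KAD ⇒ M = (1/3, 1/3)
2. P is the midpoint of AM ⇒ P = (1/6, 1/6)
3. T lies on line KP with KT:TP = 2:1 ⇒ T = (4/9, 1/9)
4. U is where the line through A parallel to MK meets line TP ⇒ U = (-2/3, 1/3)
U = T + t·(P−T) with t = 4, so TU:UP = t:(1−t) = 4:-3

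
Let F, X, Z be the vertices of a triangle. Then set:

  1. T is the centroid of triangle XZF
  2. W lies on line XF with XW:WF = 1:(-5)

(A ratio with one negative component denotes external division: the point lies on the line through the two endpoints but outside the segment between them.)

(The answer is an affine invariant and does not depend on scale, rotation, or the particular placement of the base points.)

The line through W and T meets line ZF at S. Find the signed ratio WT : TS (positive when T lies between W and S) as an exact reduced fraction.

Set F = (0, 0), X = (1, 0), Z = (0, 1); any affine frame gives the same invariant.
1. T is the centroid of triangle XZF ⇒ T = (1/3, 1/3)
2. W lies on line XF with XW:WF = 1:(-5) ⇒ W = (5/4, 0)
line WT meets ZF at S = (0, 5/11)
T = W + t·(S−W) with t = 11/15, so WT:TS = 11/15:4/15

WT:TS = 11/4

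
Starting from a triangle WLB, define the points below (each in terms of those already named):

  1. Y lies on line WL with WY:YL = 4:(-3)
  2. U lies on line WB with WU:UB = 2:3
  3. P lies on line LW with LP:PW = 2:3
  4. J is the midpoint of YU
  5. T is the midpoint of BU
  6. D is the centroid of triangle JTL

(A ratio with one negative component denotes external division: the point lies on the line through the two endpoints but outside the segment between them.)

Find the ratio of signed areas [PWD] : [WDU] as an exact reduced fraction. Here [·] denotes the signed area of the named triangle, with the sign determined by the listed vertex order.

Set W = (0, 0), L = (1, 0), B = (0, 1); any affine frame gives the same invariant.
1. Y lies on line WL with WY:YL = 4:(-3) ⇒ Y = (4, 0)
2. U lies on line WB with WU:UB = 2:3 ⇒ U = (0, 2/5)
3. P lies on line LW with LP:PW = 2:3 ⇒ P = (3/5, 0)
4. J is the midpoint of YU ⇒ J = (2, 1/5)
5. T is the midpoint of BU ⇒ T = (0, 7/10)
6. D is the centroid of triangle JTL ⇒ D = (1, 3/10)
2·[PWD] = -9/50, 2·[WDU] = 2/5
[PWD]:[WDU] = -9/50:2/5 = -9/20

[PWD]:[WDU] = -9/20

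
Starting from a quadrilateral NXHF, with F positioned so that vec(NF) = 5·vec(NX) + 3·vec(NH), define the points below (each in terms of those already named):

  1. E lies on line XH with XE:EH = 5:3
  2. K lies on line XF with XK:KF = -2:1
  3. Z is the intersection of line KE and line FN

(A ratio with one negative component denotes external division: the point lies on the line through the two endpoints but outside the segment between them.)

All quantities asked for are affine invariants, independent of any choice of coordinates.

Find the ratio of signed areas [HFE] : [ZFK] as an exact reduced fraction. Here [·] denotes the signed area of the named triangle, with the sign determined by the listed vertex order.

[HFE]:[ZFK] = -1/5

Work in coordinates with N = (0, 0), X = (1, 0), H = (0, 1), F = (5, 3).
1. E lies on line XH with XE:EH = 5:3 ⇒ E = (3/8, 5/8)
2. K lies on line XF with XK:KF = -2:1 ⇒ K = (9, 6)
3. Z is the intersection of line KE and line FN ⇒ Z = (-135/8, -81/8)
2·[HFE] = -21/8, 2·[ZFK] = 105/8
[HFE]:[ZFK] = -21/8:105/8 = -1/5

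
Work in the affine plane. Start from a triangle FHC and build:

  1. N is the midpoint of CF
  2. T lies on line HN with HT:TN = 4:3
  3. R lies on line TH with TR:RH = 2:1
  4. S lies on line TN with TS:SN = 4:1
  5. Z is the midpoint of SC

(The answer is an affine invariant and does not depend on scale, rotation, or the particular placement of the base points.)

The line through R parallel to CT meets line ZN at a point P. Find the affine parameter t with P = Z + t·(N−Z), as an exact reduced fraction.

Set F = (0, 0), H = (1, 0), C = (0, 1); any affine frame gives the same invariant.
1. N is the midpoint of CF ⇒ N = (0, 1/2)
2. T lies on line HN with HT:TN = 4:3 ⇒ T = (3/7, 2/7)
3. R lies on line TH with TR:RH = 2:1 ⇒ R = (17/21, 2/21)
4. S lies on line TN with TS:SN = 4:1 ⇒ S = (3/35, 16/35)
5. Z is the midpoint of SC ⇒ Z = (3/70, 51/70)
through R parallel to CT: direction (3/7, -5/7); meets ZN at P = (17/126, 461/378)
P = Z + t·(N−Z) with t = -58/27

t = -58/27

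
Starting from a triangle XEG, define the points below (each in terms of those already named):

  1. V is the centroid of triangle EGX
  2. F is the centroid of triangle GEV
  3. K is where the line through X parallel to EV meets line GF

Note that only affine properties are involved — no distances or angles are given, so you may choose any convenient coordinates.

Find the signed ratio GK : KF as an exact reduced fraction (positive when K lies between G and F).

Assign X = (0, 0), E = (1, 0), G = (0, 1) — the answer is frame-independent, so this choice is without loss of generality.
1. V is the centroid of triangle EGX ⇒ V = (1/3, 1/3)
2. F is the centroid of triangle GEV ⇒ F = (4/9, 4/9)
3. K is where the line through X parallel to EV meets line GF ⇒ K = (4/3, -2/3)
K = G + t·(F−G) with t = 3, so GK:KF = t:(1−t) = 3:-2

GK:KF = -3/2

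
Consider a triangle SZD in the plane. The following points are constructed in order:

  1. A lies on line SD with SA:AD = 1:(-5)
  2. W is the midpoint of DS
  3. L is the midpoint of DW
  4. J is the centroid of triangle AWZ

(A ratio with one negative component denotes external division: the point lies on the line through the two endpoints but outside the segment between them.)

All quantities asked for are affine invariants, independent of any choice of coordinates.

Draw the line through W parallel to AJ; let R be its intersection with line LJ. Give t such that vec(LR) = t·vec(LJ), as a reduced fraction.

t = 1/4

Choose coordinates S = (0, 0), Z = (1, 0), D = (0, 1).
1. A lies on line SD with SA:AD = 1:(-5) ⇒ A = (0, -1/4)
2. W is the midpoint of DS ⇒ W = (0, 1/2)
3. L is the midpoint of DW ⇒ L = (0, 3/4)
4. J is the centroid of triangle AWZ ⇒ J = (1/3, 1/12)
through W parallel to AJ: direction (1/3, 1/3); meets LJ at R = (1/12, 7/12)
R = L + t·(J−L) with t = 1/4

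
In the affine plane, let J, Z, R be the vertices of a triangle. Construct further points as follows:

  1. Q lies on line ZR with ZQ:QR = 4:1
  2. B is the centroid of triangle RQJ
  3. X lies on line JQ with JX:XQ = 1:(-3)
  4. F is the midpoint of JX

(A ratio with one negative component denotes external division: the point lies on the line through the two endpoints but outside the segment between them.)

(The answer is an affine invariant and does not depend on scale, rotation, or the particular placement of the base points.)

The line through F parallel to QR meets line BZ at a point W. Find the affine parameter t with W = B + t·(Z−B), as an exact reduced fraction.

Choose coordinates J = (0, 0), Z = (1, 0), R = (0, 1).
1. Q lies on line ZR with ZQ:QR = 4:1 ⇒ Q = (1/5, 4/5)
2. B is the centroid of triangle RQJ ⇒ B = (1/15, 3/5)
3. X lies on line JQ with JX:XQ = 1:(-3) ⇒ X = (-1/10, -2/5)
4. F is the midpoint of JX ⇒ F = (-1/20, -1/5)
through F parallel to QR: direction (-1/5, 1/5); meets BZ at W = (-5/2, 9/4)
W = B + t·(Z−B) with t = -11/4

t = -11/4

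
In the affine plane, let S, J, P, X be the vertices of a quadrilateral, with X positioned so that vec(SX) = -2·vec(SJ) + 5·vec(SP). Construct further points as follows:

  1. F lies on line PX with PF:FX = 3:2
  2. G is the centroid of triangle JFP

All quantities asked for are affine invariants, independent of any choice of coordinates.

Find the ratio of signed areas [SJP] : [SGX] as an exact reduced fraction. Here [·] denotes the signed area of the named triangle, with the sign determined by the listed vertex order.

Choose coordinates S = (0, 0), J = (1, 0), P = (0, 1), X = (-2, 5).
1. F lies on line PX with PF:FX = 3:2 ⇒ F = (-6/5, 17/5)
2. G is the centroid of triangle JFP ⇒ G = (-1/15, 22/15)
2·[SJP] = 1, 2·[SGX] = 13/5
[SJP]:[SGX] = 1:13/5 = 5/13

[SJP]:[SGX] = 5/13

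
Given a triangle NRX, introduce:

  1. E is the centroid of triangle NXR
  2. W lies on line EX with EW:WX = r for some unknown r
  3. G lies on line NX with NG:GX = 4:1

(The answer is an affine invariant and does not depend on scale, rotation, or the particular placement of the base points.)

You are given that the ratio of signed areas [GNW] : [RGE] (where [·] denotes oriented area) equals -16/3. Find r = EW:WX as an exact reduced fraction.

Set N = (0, 0), R = (1, 0), X = (0, 1); any affine frame gives the same invariant.
1. E is the centroid of triangle NXR ⇒ E = (1/3, 1/3)
2. With EW:WX = r, write λ = r/(r+1) so W = E + λ·(X−E); W is affine-linear in λ
3. G lies on line NX with NG:GX = 4:1 ⇒ G = (0, 4/5)
Every point depending on W is an affine combination of W and λ-independent points, so each such coordinate is linear in λ; the λ² term in each signed area is a multiple of (X−E)×(X−E) = 0, so 2·[GNW] and 2·[RGE] are each linear in λ. Evaluating at λ=0 and λ=1:
  2·[GNW] = -4/15·λ + 4/15,   2·[RGE] = 1/5
So [GNW]:[RGE] = (-4/15·λ + 4/15) / (1/5). Setting this equal to -16/3:
  -4/15·λ + 4/15 = -16/3·(1/5)  ⇒  λ = 5
Then r = λ/(1−λ) = (5)/(-4) = -5/4. Check: with r = -5/4, W = (-4/3, 11/3) and [GNW]:[RGE] = -16/3 as required.

r = -5/4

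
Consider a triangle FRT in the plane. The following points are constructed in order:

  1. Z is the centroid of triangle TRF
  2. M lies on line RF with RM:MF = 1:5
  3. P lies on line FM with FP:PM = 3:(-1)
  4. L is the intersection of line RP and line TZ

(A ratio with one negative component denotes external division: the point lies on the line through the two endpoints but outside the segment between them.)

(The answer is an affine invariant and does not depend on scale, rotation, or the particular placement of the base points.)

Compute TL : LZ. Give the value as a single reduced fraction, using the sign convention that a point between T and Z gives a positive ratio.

Set F = (0, 0), R = (1, 0), T = (0, 1); any affine frame gives the same invariant.
1. Z is the centroid of triangle TRF ⇒ Z = (1/3, 1/3)
2. M lies on line RF with RM:MF = 1:5 ⇒ M = (5/6, 0)
3. P lies on line FM with FP:PM = 3:(-1) ⇒ P = (5/4, 0)
4. L is the intersection of line RP and line TZ ⇒ L = (1/2, 0)
L = T + t·(Z−T) with t = 3/2, so TL:LZ = t:(1−t) = 3/2:-1/2

TL:LZ = -3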